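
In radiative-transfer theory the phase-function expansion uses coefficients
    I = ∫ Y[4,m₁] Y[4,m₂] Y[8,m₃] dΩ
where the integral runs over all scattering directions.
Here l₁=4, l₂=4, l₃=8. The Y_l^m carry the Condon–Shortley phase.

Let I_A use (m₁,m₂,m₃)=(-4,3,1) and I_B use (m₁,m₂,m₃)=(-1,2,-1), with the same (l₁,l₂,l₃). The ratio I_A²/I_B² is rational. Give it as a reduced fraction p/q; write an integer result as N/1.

Same 4,4,8: normalisation and zero-m 3j drop out of the ratio.
A: Δ: 0! 8! 8! / 17! → 1/218790; sum: t=0:+1/203212800 = 1/203212800; 3j²(4 4 8; -4 3 1) = Δ·Π!·Σ² = 1/24310  (sign -1)
B: Δ: 0! 8! 8! / 17! → 1/218790; sum: t=0:+1/1036800 = 1/1036800; 3j²(4 4 8; -1 2 -1) = Δ·Π!·Σ² = 98/12155  (sign -1)
I_A²/I_B² = (1/24310)/(98/12155) = 1/196

1/196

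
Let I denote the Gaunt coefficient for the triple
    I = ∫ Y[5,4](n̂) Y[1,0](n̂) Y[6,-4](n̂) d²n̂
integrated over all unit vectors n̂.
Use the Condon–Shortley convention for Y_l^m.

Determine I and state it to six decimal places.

Rules hold: Σm=0, L=12 even, 4≤6≤6.
N = 11·3·13 = 429
Δ = 0!·10!·2!/13! = 1/858
Racah Σ t=0..0: t=0:+1/14400 = 1/14400
⇒ 3j(5 1 6; 0 0 0)² = 6/143, sgn +1
Racah Σ t=0..0: t=0:+1/362880 = 1/362880
⇒ 3j(5 1 6; 4 0 -4)² = 10/429, sgn +1
4πI² = N·(3j₀)²·(3jₘ)² = 60/143
I = +1·√(0.41958/4π) = 0.18272698

0.182727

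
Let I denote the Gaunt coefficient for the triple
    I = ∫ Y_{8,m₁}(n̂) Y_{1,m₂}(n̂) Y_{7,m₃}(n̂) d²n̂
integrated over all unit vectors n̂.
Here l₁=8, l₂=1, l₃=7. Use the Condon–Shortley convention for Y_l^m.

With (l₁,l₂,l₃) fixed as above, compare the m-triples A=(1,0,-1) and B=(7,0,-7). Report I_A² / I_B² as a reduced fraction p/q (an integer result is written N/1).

Same 8,1,7: normalisation and zero-m 3j drop out of the ratio.
A: Δ: 2! 14! 0! / 17! → 1/2040; sum: t=1:−1/29030400 = -1/29030400; 3j²(8 1 7; 1 0 -1) = Δ·Π!·Σ² = 21/680  (sign -1)
B: Δ: 2! 14! 0! / 17! → 1/2040; sum: t=1:−1/87178291200 = -1/87178291200; 3j²(8 1 7; 7 0 -7) = Δ·Π!·Σ² = 1/136  (sign -1)
I_A²/I_B² = (21/680)/(1/136) = 21/5

21/5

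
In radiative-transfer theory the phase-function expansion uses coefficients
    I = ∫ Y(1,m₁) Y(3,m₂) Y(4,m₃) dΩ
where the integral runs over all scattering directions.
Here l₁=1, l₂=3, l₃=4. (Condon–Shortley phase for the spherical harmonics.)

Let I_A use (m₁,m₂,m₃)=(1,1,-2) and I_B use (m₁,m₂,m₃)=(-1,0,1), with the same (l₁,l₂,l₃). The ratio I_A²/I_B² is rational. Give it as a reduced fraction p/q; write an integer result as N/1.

l's match ⇒ only the (l;m) 3-j factors differ between A and B.
A: triangle coeff Δ(1,3,4) = 1/252; Σ_t [0,0]: t=0:+1/96 = 1/96; (3j)²=5/84 [(1 3 4; 1 1 -2)], sign=+1
B: triangle coeff Δ(1,3,4) = 1/252; Σ_t [0,0]: t=0:+1/72 = 1/72; (3j)²=5/126 [(1 3 4; -1 0 1)], sign=-1
I_A²/I_B² = (5/84)/(5/126) = 3/2

3/2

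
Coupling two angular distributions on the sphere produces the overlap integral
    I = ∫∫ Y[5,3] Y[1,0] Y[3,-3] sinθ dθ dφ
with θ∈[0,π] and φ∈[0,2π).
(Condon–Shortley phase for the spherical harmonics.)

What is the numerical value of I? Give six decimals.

triangle: need 4≤l₃≤6, have 3; I=0

0.000000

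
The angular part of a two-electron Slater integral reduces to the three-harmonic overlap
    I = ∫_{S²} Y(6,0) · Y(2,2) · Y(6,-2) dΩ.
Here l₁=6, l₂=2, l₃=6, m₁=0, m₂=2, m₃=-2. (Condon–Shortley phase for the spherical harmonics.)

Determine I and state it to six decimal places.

-0.191909

Rules hold: Σm=0, L=14 even, 4≤6≤8.
N = 13·5·13 = 845
Δ = 2!·10!·2!/15! = 1/90090
Racah Σ t=0..2: t=0:+1/69120 t=1:−1/14400 t=2:+1/69120 = -7/172800
⇒ 3j(6 2 6; 0 0 0)² = 14/715, sgn -1
Racah Σ t=2..2: t=2:+1/69120 = 1/69120
⇒ 3j(6 2 6; 0 2 -2)² = 4/143, sgn +1
4πI² = N·(3j₀)²·(3jₘ)² = 56/121
I = -1·√(0.46281/4π) = -0.19190947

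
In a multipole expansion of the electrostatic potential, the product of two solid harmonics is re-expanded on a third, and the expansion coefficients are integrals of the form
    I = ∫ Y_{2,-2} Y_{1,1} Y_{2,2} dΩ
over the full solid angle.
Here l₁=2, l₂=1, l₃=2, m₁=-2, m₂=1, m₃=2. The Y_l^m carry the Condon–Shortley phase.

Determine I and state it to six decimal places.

m-sum = -2 + 1 + 2 = 1 ≠ 0 ⇒ I = 0

0.000000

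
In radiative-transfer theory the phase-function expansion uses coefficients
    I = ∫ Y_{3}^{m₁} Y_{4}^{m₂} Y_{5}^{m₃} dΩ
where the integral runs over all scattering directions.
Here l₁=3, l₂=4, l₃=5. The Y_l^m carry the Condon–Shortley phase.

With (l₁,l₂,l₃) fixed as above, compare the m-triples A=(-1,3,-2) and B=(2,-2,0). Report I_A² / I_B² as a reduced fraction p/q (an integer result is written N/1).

2401/2400

Same 3,4,5: normalisation and zero-m 3j drop out of the ratio.
A: Δ: 2! 4! 6! / 13! → 1/180180; sum: t=1:−1/4320 t=2:+1/960 = 7/8640; 3j²(3 4 5; -1 3 -2) = Δ·Π!·Σ² = 343/12870  (sign -1)
B: Δ: 2! 4! 6! / 13! → 1/180180; sum: t=0:+1/576 t=1:−1/2880 = 1/720; 3j²(3 4 5; 2 -2 0) = Δ·Π!·Σ² = 80/3003  (sign -1)
I_A²/I_B² = (343/12870)/(80/3003) = 2401/2400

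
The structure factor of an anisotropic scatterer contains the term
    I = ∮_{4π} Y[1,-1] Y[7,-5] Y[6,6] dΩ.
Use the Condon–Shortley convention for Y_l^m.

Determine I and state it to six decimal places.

-0.034990

m-sum 0 ✓  L=14 even ✓  6≤6≤8 ✓
Π(2lᵢ+1) = 3×15×13 = 585
triangle coeff Δ(1,7,6) = 1/1365
Σ_t [1,1]: t=1:−1/518400 = -1/518400
(3j)²=7/195 [(1 7 6; 0 0 0)], sign=-1
Σ_t [2,2]: t=2:+1/958003200 = 1/958003200
(3j)²=1/1365 [(1 7 6; -1 -5 6)], sign=+1
⇒ 4πI² = 1/65
I = (-1)√(1/65/(4π)) = -0.03498955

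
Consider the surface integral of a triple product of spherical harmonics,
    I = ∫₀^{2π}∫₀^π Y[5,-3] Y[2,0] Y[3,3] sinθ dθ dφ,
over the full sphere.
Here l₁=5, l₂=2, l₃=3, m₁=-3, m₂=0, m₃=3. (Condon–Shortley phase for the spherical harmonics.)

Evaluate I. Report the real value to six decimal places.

m-sum 0 ✓  L=10 even ✓  3≤3≤7 ✓
Π(2lᵢ+1) = 11×5×7 = 385
triangle coeff Δ(5,2,3) = 1/2310
Σ_t [2,2]: t=2:+1/144 = 1/144
(3j)²=10/231 [(5 2 3; 0 0 0)], sign=-1
Σ_t [2,2]: t=2:+1/2880 = 1/2880
(3j)²=2/165 [(5 2 3; -3 0 3)], sign=+1
⇒ 4πI² = 20/99
I = (-1)√(20/99/(4π)) = -0.12679218

-0.126792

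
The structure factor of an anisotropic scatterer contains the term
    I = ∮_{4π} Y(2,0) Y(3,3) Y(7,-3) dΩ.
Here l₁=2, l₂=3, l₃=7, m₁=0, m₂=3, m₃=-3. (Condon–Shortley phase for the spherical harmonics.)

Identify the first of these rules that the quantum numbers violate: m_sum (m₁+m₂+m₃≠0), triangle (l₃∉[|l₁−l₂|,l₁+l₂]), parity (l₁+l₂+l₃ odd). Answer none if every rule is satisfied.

Σmᵢ = 0  ✓
l₃∈[|l₁−l₂|,l₁+l₂]=[1,5], have l₃=7  ✗
Σlᵢ = 12 ⇒ even

triangle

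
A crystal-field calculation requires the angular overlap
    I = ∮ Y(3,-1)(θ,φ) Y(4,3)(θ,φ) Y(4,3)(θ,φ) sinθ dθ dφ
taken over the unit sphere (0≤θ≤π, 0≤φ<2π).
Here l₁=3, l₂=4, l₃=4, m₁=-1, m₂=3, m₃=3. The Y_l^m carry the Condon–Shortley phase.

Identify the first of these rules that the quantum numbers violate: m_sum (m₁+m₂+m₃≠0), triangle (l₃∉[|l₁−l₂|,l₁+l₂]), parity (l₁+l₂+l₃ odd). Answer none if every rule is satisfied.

Σmᵢ = 5  ✗
l₃∈[|l₁−l₂|,l₁+l₂]=[1,7], have l₃=4
Σlᵢ = 11 ⇒ odd

m_sum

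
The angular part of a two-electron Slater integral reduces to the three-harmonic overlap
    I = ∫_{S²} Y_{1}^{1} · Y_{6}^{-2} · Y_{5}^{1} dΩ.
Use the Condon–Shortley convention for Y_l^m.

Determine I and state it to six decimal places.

m-sum 0 ✓  L=12 even ✓  5≤5≤7 ✓
Π(2lᵢ+1) = 3×13×11 = 429
triangle coeff Δ(1,6,5) = 1/858
Σ_t [1,1]: t=1:−1/14400 = -1/14400
(3j)²=6/143 [(1 6 5; 0 0 0)], sign=+1
Σ_t [0,0]: t=0:+1/34560 = 1/34560
(3j)²=14/429 [(1 6 5; 1 -2 1)], sign=+1
⇒ 4πI² = 84/143
I = (+1)√(84/143/(4π)) = 0.21620548

0.216205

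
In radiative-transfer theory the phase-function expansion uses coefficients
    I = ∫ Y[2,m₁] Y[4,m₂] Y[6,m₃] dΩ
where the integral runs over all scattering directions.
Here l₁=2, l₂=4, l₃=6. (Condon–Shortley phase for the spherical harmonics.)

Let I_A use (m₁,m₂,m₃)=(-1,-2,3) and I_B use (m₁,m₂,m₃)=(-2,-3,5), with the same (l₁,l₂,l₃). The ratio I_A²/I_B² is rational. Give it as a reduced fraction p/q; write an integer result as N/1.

Same 2,4,6: normalisation and zero-m 3j drop out of the ratio.
A: Δ: 0! 4! 8! / 13! → 1/6435; sum: t=0:+1/8640 = 1/8640; 3j²(2 4 6; -1 -2 3) = Δ·Π!·Σ² = 28/715  (sign -1)
B: Δ: 0! 4! 8! / 13! → 1/6435; sum: t=0:+1/120960 = 1/120960; 3j²(2 4 6; -2 -3 5) = Δ·Π!·Σ² = 2/39  (sign -1)
I_A²/I_B² = (28/715)/(2/39) = 42/55

42/55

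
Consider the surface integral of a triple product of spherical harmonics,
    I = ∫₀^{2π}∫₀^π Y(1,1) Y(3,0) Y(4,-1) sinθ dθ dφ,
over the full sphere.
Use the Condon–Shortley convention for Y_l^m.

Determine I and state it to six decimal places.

-0.194664

Checks pass: Σm=0; 8 even; l₃=4∈[2,4].
(2·1+1)(2·3+1)(2·4+1) = 189
Δ: 0! 2! 6! / 9! → 1/252
sum: t=0:+1/36 = 1/36
3j²(1 3 4; 0 0 0) = Δ·Π!·Σ² = 4/63  (sign +1)
sum: t=0:+1/72 = 1/72
3j²(1 3 4; 1 0 -1) = Δ·Π!·Σ² = 5/126  (sign -1)
combine: 4πI² = 189·4/63·5/126 = 10/21
take √, sign -1: I = -0.19466390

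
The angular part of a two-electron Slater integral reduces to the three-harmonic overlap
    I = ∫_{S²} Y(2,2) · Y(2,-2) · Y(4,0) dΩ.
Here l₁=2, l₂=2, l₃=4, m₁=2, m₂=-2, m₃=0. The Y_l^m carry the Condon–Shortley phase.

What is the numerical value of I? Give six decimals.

0.040299

Checks pass: Σm=0; 8 even; l₃=4∈[0,4].
(2·2+1)(2·2+1)(2·4+1) = 225
Δ: 0! 4! 4! / 9! → 1/630
sum: t=0:+1/16 = 1/16
3j²(2 2 4; 0 0 0) = Δ·Π!·Σ² = 2/35  (sign +1)
sum: t=0:+1/576 = 1/576
3j²(2 2 4; 2 -2 0) = Δ·Π!·Σ² = 1/630  (sign +1)
combine: 4πI² = 225·2/35·1/630 = 1/49
take √, sign +1: I = 0.04029926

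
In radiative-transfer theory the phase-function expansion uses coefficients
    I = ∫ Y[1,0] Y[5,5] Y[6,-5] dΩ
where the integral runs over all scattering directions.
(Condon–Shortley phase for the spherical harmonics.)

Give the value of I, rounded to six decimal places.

Checks pass: Σm=0; 12 even; l₃=6∈[4,6].
(2·1+1)(2·5+1)(2·6+1) = 429
Δ: 0! 2! 10! / 13! → 1/858
sum: t=0:+1/14400 = 1/14400
3j²(1 5 6; 0 0 0) = Δ·Π!·Σ² = 6/143  (sign +1)
sum: t=0:+1/3628800 = 1/3628800
3j²(1 5 6; 0 5 -5) = Δ·Π!·Σ² = 1/78  (sign -1)
combine: 4πI² = 429·6/143·1/78 = 3/13
take √, sign -1: I = -0.13551395

-0.135514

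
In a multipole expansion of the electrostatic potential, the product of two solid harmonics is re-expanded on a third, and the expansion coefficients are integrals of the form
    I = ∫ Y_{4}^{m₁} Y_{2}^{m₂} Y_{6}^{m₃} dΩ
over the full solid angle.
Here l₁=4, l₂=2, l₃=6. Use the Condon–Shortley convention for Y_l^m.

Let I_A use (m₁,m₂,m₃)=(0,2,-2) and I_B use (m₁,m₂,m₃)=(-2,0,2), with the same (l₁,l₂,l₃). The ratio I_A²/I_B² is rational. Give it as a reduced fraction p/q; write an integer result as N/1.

Same 4,2,6: normalisation and zero-m 3j drop out of the ratio.
A: Δ: 0! 8! 4! / 13! → 1/6435; sum: t=0:+1/13824 = 1/13824; 3j²(4 2 6; 0 2 -2) = Δ·Π!·Σ² = 14/1287  (sign +1)
B: Δ: 0! 8! 4! / 13! → 1/6435; sum: t=0:+1/5760 = 1/5760; 3j²(4 2 6; -2 0 2) = Δ·Π!·Σ² = 56/2145  (sign +1)
I_A²/I_B² = (14/1287)/(56/2145) = 5/12

5/12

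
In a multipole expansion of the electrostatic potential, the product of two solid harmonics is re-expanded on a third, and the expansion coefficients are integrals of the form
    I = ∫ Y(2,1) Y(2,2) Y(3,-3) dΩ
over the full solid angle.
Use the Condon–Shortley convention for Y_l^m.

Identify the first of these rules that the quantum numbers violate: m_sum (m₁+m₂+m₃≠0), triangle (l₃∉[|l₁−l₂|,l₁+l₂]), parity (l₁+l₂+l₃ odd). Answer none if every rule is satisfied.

azimuthal sum: 1 + 2 − 3 = 0  ✓
0 ≤ 3 ≤ 4 (triangle on l)  ✓
L = 2 + 2 + 3 = 7 (odd)  ✗

parity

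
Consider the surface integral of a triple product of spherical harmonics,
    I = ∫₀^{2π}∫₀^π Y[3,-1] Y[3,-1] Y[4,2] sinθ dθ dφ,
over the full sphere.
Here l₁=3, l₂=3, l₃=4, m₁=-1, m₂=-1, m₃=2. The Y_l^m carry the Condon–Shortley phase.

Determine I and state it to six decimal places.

Checks pass: Σm=0; 10 even; l₃=4∈[0,6].
(2·3+1)(2·3+1)(2·4+1) = 441
Δ: 2! 4! 4! / 11! → 1/34650
sum: t=0:+1/72 t=1:−1/16 t=2:+1/72 = -5/144
3j²(3 3 4; 0 0 0) = Δ·Π!·Σ² = 2/77  (sign -1)
sum: t=0:+1/192 t=1:−1/36 t=2:+1/192 = -5/288
3j²(3 3 4; -1 -1 2) = Δ·Π!·Σ² = 20/693  (sign -1)
combine: 4πI² = 441·2/77·20/693 = 40/121
take √, sign +1: I = 0.16219310

0.162193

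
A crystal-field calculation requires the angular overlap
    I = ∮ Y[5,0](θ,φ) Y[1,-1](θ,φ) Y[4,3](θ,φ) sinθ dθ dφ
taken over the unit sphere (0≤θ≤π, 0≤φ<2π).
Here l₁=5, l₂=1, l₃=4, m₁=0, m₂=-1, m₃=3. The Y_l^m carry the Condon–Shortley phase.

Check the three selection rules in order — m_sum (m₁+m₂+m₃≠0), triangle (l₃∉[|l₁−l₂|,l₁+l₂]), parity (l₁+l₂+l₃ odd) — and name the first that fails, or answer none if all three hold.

m_sum

Σmᵢ = 2  ✗
l₃∈[|l₁−l₂|,l₁+l₂]=[4,6], have l₃=4
Σlᵢ = 10 ⇒ even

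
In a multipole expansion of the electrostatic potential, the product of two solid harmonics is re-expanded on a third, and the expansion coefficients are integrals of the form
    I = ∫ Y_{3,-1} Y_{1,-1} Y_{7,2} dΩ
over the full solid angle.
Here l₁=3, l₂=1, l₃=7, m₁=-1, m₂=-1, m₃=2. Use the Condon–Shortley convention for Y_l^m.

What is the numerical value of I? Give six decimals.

triangle: need 2≤l₃≤4, have 7; I=0

0.000000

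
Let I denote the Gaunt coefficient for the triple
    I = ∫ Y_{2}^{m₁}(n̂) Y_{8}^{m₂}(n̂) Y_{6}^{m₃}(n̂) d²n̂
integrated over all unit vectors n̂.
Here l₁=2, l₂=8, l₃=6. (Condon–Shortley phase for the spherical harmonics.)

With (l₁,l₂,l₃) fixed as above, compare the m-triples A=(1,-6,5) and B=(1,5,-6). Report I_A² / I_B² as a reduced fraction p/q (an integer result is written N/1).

56/1

l's match ⇒ only the (l;m) 3-j factors differ between A and B.
A: triangle coeff Δ(2,8,6) = 1/30940; Σ_t [1,1]: t=1:−1/239500800 = -1/239500800; (3j)²=2/85 [(2 8 6; 1 -6 5)], sign=+1
B: triangle coeff Δ(2,8,6) = 1/30940; Σ_t [1,1]: t=1:−1/2874009600 = -1/2874009600; (3j)²=1/2380 [(2 8 6; 1 5 -6)], sign=-1
I_A²/I_B² = (2/85)/(1/2380) = 56/1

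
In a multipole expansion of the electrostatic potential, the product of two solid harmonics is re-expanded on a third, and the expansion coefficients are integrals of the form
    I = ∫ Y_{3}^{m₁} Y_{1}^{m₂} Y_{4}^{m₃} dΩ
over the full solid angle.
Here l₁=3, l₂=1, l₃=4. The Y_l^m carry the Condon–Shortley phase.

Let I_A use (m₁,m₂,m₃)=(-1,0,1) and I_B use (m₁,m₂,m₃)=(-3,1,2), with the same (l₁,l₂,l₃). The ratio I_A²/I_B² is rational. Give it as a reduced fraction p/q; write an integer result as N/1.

Same 3,1,4: normalisation and zero-m 3j drop out of the ratio.
A: Δ: 0! 6! 2! / 9! → 1/252; sum: t=0:+1/48 = 1/48; 3j²(3 1 4; -1 0 1) = Δ·Π!·Σ² = 5/84  (sign -1)
B: Δ: 0! 6! 2! / 9! → 1/252; sum: t=0:+1/1440 = 1/1440; 3j²(3 1 4; -3 1 2) = Δ·Π!·Σ² = 1/252  (sign +1)
I_A²/I_B² = (5/84)/(1/252) = 15/1

15/1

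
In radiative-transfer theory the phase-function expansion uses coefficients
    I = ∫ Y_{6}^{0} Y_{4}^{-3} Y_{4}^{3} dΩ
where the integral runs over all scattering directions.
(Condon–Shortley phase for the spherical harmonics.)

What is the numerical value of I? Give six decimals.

m-sum 0 ✓  L=14 even ✓  2≤4≤10 ✓
Π(2lᵢ+1) = 13×9×9 = 1053
triangle coeff Δ(6,4,4) = 1/1261260
Σ_t [2,4]: t=2:+1/4608 t=3:−1/1296 t=4:+1/4608 = -7/20736
(3j)²=20/1287 [(6 4 4; 0 0 0)], sign=-1
Σ_t [0,1]: t=0:+1/518400 t=1:−1/28800 = -17/518400
(3j)²=289/25740 [(6 4 4; 0 -3 3)], sign=+1
⇒ 4πI² = 289/1573
I = (-1)√(289/1573/(4π)) = -0.12091485

-0.120915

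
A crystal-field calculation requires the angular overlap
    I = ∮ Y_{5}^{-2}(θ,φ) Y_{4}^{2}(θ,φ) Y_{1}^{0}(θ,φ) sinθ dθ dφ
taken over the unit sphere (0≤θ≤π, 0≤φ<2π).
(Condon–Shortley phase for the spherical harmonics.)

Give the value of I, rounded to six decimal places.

0.225034

m-sum 0 ✓  L=10 even ✓  1≤1≤9 ✓
Π(2lᵢ+1) = 11×9×3 = 297
triangle coeff Δ(5,4,1) = 1/495
Σ_t [4,4]: t=4:+1/576 = 1/576
(3j)²=5/99 [(5 4 1; 0 0 0)], sign=-1
Σ_t [6,6]: t=6:+1/1440 = 1/1440
(3j)²=7/165 [(5 4 1; -2 2 0)], sign=-1
⇒ 4πI² = 7/11
I = (+1)√(7/11/(4π)) = 0.22503380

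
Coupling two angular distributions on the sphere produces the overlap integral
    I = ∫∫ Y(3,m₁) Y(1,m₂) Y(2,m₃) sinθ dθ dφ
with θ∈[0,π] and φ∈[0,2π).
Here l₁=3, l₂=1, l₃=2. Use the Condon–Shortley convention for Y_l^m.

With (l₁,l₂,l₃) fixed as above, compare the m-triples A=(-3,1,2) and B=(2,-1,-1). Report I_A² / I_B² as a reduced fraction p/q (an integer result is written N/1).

3/2

Same 3,1,2: normalisation and zero-m 3j drop out of the ratio.
A: Δ: 2! 4! 0! / 7! → 1/105; sum: t=2:+1/48 = 1/48; 3j²(3 1 2; -3 1 2) = Δ·Π!·Σ² = 1/7  (sign +1)
B: Δ: 2! 4! 0! / 7! → 1/105; sum: t=0:+1/12 = 1/12; 3j²(3 1 2; 2 -1 -1) = Δ·Π!·Σ² = 2/21  (sign -1)
I_A²/I_B² = (1/7)/(2/21) = 3/2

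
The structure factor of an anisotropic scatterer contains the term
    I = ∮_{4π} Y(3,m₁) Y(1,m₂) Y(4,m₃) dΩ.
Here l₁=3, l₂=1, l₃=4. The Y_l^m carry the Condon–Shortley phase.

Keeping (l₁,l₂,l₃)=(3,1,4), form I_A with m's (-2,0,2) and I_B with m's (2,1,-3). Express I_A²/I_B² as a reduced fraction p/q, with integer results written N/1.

4/7

l's match ⇒ only the (l;m) 3-j factors differ between A and B.
A: triangle coeff Δ(3,1,4) = 1/252; Σ_t [0,0]: t=0:+1/120 = 1/120; (3j)²=1/21 [(3 1 4; -2 0 2)], sign=+1
B: triangle coeff Δ(3,1,4) = 1/252; Σ_t [0,0]: t=0:+1/240 = 1/240; (3j)²=1/12 [(3 1 4; 2 1 -3)], sign=-1
I_A²/I_B² = (1/21)/(1/12) = 4/7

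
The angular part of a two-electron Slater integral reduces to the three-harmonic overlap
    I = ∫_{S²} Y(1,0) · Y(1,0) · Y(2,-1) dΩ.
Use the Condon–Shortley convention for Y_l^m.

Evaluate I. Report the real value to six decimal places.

Σmᵢ = -1 ≠ 0, so the φ-integral vanishes; I = 0

0.000000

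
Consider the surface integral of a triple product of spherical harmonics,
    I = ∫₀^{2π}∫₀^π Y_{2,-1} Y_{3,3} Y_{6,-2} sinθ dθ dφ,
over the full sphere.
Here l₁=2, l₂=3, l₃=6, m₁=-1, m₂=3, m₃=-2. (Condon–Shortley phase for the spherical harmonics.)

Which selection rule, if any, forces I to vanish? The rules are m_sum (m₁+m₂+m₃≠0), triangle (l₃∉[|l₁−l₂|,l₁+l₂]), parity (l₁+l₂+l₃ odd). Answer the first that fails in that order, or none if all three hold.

azimuthal sum: -1 + 3 − 2 = 0  ✓
1 ≤ 6 ≤ 5 (triangle on l)  ✗
L = 2 + 3 + 6 = 11 (odd)

triangle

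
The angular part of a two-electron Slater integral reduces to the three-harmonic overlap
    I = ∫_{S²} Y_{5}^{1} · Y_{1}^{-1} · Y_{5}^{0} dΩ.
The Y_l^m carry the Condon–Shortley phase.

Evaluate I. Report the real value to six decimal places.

0.000000

L=11 odd ⇒ parity kills the (l;000) factor ⇒ I = 0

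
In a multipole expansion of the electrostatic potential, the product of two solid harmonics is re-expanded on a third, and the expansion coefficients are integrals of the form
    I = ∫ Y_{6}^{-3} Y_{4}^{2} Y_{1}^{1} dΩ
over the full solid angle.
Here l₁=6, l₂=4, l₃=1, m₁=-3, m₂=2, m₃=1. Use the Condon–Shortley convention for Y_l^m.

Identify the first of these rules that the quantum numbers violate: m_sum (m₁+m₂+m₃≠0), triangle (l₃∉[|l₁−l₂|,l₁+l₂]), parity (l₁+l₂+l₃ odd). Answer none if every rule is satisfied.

triangle

Σmᵢ = 0  ✓
l₃∈[|l₁−l₂|,l₁+l₂]=[2,10], have l₃=1  ✗
Σlᵢ = 11 ⇒ odd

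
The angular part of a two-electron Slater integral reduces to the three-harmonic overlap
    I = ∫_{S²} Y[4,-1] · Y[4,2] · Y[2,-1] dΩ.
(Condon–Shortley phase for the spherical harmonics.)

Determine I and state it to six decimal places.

0.127700

Rules hold: Σm=0, L=10 even, 0≤2≤8.
N = 9·9·5 = 405
Δ = 6!·2!·2!/11! = 1/13860
Racah Σ t=2..4: t=2:+1/192 t=3:−1/36 t=4:+1/192 = -5/288
⇒ 3j(4 4 2; 0 0 0)² = 20/693, sgn -1
Racah Σ t=4..5: t=4:+1/96 t=5:−1/240 = 1/160
⇒ 3j(4 4 2; -1 2 -1)² = 27/1540, sgn -1
4πI² = N·(3j₀)²·(3jₘ)² = 1215/5929
I = +1·√(0.204925/4π) = 0.12770047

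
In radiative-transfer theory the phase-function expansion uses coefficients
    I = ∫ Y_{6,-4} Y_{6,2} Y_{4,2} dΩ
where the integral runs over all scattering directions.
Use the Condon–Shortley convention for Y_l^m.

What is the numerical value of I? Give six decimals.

m-sum 0 ✓  L=16 even ✓  0≤4≤12 ✓
Π(2lᵢ+1) = 13×13×9 = 1521
triangle coeff Δ(6,6,4) = 1/15315300
Σ_t [2,6]: t=2:+1/829440 t=3:−1/25920 t=4:+1/9216 t=5:−1/25920 t=6:+1/829440 = 7/207360
(3j)²=28/2431 [(6 6 4; 0 0 0)], sign=+1
Σ_t [6,8]: t=6:+1/138240 t=7:−1/181440 t=8:+1/3870720 = 23/11612160
(3j)²=529/204204 [(6 6 4; -4 2 2)], sign=+1
⇒ 4πI² = 1587/34969
I = (+1)√(1587/34969/(4π)) = 0.06009550

0.060095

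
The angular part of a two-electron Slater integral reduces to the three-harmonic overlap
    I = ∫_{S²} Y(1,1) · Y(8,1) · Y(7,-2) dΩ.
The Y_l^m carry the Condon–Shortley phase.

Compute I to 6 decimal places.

-0.140215

Checks pass: Σm=0; 16 even; l₃=7∈[7,9].
(2·1+1)(2·8+1)(2·7+1) = 765
Δ: 2! 0! 14! / 17! → 1/2040
sum: t=1:−1/25401600 = -1/25401600
3j²(1 8 7; 0 0 0) = Δ·Π!·Σ² = 8/255  (sign +1)
sum: t=0:+1/87091200 = 1/87091200
3j²(1 8 7; 1 1 -2) = Δ·Π!·Σ² = 7/680  (sign -1)
combine: 4πI² = 765·8/255·7/680 = 21/85
take √, sign -1: I = -0.14021525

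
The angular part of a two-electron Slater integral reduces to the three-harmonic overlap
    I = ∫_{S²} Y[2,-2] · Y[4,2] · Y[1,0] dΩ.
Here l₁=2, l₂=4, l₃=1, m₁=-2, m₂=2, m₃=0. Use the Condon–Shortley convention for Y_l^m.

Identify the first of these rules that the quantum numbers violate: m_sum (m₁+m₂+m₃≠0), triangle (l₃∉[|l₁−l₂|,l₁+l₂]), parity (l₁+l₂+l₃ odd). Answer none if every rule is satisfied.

triangle

Σmᵢ = 0  ✓
l₃∈[|l₁−l₂|,l₁+l₂]=[2,6], have l₃=1  ✗
Σlᵢ = 7 ⇒ odd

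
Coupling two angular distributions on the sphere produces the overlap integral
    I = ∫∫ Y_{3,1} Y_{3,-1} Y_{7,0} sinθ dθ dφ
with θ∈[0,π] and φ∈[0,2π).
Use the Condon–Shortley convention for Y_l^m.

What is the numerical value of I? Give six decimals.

0.000000

l₃=7 ∉ [0,6] — triangle fails ⇒ I = 0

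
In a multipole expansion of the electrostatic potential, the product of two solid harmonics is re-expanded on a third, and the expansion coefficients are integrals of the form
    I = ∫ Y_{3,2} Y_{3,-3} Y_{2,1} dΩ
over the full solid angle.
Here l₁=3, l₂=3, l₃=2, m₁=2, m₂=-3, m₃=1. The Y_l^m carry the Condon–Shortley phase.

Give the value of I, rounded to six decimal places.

Checks pass: Σm=0; 8 even; l₃=2∈[0,6].
(2·3+1)(2·3+1)(2·2+1) = 245
Δ: 4! 2! 2! / 9! → 1/3780
sum: t=1:−1/24 t=2:+1/4 t=3:−1/24 = 1/6
3j²(3 3 2; 0 0 0) = Δ·Π!·Σ² = 4/105  (sign +1)
sum: t=0:+1/48 = 1/48
3j²(3 3 2; 2 -3 1) = Δ·Π!·Σ² = 5/84  (sign -1)
combine: 4πI² = 245·4/105·5/84 = 5/9
take √, sign -1: I = -0.21026104

-0.210261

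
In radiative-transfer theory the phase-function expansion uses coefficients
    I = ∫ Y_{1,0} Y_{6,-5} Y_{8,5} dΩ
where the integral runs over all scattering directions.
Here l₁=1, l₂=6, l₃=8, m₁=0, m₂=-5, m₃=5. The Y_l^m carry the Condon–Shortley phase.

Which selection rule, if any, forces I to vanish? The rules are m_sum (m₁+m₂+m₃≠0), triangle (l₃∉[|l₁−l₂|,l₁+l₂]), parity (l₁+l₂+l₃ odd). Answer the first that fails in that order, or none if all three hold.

azimuthal sum: 0 − 5 + 5 = 0  ✓
5 ≤ 8 ≤ 7 (triangle on l)  ✗
L = 1 + 6 + 8 = 15 (odd)

triangle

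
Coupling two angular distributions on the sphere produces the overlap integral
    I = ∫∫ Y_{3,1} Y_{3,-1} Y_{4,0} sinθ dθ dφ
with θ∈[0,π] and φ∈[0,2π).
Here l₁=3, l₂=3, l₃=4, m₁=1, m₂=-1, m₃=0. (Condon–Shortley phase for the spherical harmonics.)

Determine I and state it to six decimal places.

Checks pass: Σm=0; 10 even; l₃=4∈[0,6].
(2·3+1)(2·3+1)(2·4+1) = 441
Δ: 2! 4! 4! / 11! → 1/34650
sum: t=0:+1/72 t=1:−1/16 t=2:+1/72 = -5/144
3j²(3 3 4; 0 0 0) = Δ·Π!·Σ² = 2/77  (sign -1)
sum: t=0:+1/32 t=1:−1/36 t=2:+1/1152 = 5/1152
3j²(3 3 4; 1 -1 0) = Δ·Π!·Σ² = 1/1386  (sign +1)
combine: 4πI² = 441·2/77·1/1386 = 1/121
take √, sign -1: I = -0.02564498

-0.025645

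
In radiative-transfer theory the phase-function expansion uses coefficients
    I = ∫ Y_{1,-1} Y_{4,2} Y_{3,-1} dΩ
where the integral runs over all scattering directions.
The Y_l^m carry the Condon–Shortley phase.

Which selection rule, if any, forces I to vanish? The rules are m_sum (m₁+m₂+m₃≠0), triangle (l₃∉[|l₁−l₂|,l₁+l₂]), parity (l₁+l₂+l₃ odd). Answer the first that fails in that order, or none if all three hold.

m₁+m₂+m₃ = -1 + 2 − 1 = 0  ✓
triangle: |1−4|=3 ≤ l₃=3 ≤ 1+4=5  ✓
parity: l₁+l₂+l₃ = 8 is even  ✓

none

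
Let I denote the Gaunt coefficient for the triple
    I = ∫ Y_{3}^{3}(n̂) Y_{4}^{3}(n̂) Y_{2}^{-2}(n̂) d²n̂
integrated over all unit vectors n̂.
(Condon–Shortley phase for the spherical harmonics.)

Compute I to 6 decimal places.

m-sum = 3 + 3 − 2 = 4 ≠ 0 ⇒ I = 0

0.000000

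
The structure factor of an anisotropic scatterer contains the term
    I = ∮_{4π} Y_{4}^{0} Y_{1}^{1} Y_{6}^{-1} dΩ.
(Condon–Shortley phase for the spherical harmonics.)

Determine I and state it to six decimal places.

l₃=6 ∉ [3,5] — triangle fails ⇒ I = 0

0.000000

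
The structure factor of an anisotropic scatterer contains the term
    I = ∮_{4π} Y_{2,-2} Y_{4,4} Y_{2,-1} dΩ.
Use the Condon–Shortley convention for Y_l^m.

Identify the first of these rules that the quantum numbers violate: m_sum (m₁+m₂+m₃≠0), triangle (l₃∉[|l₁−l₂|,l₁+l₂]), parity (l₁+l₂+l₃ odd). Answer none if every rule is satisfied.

azimuthal sum: -2 + 4 − 1 = 1  ✗
2 ≤ 2 ≤ 6 (triangle on l)
L = 2 + 4 + 2 = 8 (even)

m_sum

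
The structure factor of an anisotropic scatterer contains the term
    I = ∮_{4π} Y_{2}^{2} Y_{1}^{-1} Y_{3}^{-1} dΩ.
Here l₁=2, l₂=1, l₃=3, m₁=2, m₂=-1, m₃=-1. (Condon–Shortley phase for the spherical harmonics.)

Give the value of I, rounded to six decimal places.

-0.082589

m-sum 0 ✓  L=6 even ✓  1≤3≤3 ✓
Π(2lᵢ+1) = 5×3×7 = 105
triangle coeff Δ(2,1,3) = 1/105
Σ_t [0,0]: t=0:+1/4 = 1/4
(3j)²=3/35 [(2 1 3; 0 0 0)], sign=-1
Σ_t [0,0]: t=0:+1/48 = 1/48
(3j)²=1/105 [(2 1 3; 2 -1 -1)], sign=+1
⇒ 4πI² = 3/35
I = (-1)√(3/35/(4π)) = -0.08258890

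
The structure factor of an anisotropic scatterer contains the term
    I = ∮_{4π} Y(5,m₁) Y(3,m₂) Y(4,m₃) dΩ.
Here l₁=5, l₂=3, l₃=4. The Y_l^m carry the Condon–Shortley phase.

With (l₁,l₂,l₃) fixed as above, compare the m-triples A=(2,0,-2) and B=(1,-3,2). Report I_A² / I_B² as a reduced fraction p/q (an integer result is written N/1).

Shared (l₁,l₂,l₃)=(5,3,4): N and (l;000)² cancel in I_A²/I_B².
A: Δ = 4!·6!·2!/13! = 1/180180; Racah Σ t=1..3: t=1:−1/576 t=2:+1/480 t=3:−1/8640 = 1/4320; ⇒ 3j(5 3 4; 2 0 -2)² = 1/2145, sgn +1
B: Δ = 4!·6!·2!/13! = 1/180180; Racah Σ t=0..0: t=0:+1/2304 = 1/2304; ⇒ 3j(5 3 4; 1 -3 2)² = 75/4004, sgn +1
I_A²/I_B² = (1/2145)/(75/4004) = 28/1125

28/1125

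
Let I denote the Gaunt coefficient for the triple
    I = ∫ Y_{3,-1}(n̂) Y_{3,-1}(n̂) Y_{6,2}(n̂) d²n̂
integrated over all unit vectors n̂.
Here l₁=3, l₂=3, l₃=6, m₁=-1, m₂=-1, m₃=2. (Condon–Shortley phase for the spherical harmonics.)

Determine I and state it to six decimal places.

0.242943

m-sum 0 ✓  L=12 even ✓  0≤6≤6 ✓
Π(2lᵢ+1) = 7×7×13 = 637
triangle coeff Δ(3,3,6) = 1/12012
Σ_t [0,0]: t=0:+1/1296 = 1/1296
(3j)²=100/3003 [(3 3 6; 0 0 0)], sign=+1
Σ_t [0,0]: t=0:+1/2304 = 1/2304
(3j)²=5/143 [(3 3 6; -1 -1 2)], sign=+1
⇒ 4πI² = 3500/4719
I = (+1)√(3500/4719/(4π)) = 0.24294284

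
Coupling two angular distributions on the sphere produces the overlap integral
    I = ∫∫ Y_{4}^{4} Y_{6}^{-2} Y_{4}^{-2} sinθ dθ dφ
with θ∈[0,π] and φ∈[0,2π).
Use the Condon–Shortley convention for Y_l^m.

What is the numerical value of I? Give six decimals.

m-sum 0 ✓  L=14 even ✓  2≤4≤10 ✓
Π(2lᵢ+1) = 9×13×9 = 1053
triangle coeff Δ(4,6,4) = 1/1261260
Σ_t [2,4]: t=2:+1/4608 t=3:−1/1296 t=4:+1/4608 = -7/20736
(3j)²=20/1287 [(4 6 4; 0 0 0)], sign=-1
Σ_t [0,0]: t=0:+1/69120 = 1/69120
(3j)²=4/429 [(4 6 4; 4 -2 -2)], sign=+1
⇒ 4πI² = 240/1573
I = (-1)√(240/1573/(4π)) = -0.11018851

-0.110189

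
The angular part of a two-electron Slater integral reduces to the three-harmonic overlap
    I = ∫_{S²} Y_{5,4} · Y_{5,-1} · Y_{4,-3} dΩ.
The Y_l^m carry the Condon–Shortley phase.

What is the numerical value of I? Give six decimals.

-0.168084

m-sum 0 ✓  L=14 even ✓  0≤4≤10 ✓
Π(2lᵢ+1) = 11×11×9 = 1089
triangle coeff Δ(5,5,4) = 1/3153150
Σ_t [1,5]: t=1:−1/69120 t=2:+1/1728 t=3:−1/576 t=4:+1/1728 t=5:−1/69120 = -7/11520
(3j)²=2/143 [(5 5 4; 0 0 0)], sign=-1
Σ_t [0,1]: t=0:+1/103680 t=1:−1/17280 = -1/20736
(3j)²=10/429 [(5 5 4; 4 -1 -3)], sign=+1
⇒ 4πI² = 60/169
I = (-1)√(60/169/(4π)) = -0.16808437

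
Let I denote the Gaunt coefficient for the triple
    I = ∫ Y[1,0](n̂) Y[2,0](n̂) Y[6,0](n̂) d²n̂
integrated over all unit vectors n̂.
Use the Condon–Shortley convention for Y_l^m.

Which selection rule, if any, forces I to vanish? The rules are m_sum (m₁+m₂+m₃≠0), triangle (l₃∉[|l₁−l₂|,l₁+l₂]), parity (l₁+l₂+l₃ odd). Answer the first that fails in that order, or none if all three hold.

azimuthal sum: 0 + 0 + 0 = 0  ✓
1 ≤ 6 ≤ 3 (triangle on l)  ✗
L = 1 + 2 + 6 = 9 (odd)

triangle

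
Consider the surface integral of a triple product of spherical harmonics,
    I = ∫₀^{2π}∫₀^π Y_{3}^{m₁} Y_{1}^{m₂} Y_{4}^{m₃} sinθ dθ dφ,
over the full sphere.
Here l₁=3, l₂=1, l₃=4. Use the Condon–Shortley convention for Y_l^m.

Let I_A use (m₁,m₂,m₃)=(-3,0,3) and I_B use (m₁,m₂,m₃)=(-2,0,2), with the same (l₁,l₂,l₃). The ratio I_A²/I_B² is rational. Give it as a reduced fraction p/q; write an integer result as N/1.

7/12

Same 3,1,4: normalisation and zero-m 3j drop out of the ratio.
A: Δ: 0! 6! 2! / 9! → 1/252; sum: t=0:+1/720 = 1/720; 3j²(3 1 4; -3 0 3) = Δ·Π!·Σ² = 1/36  (sign -1)
B: Δ: 0! 6! 2! / 9! → 1/252; sum: t=0:+1/120 = 1/120; 3j²(3 1 4; -2 0 2) = Δ·Π!·Σ² = 1/21  (sign +1)
I_A²/I_B² = (1/36)/(1/21) = 7/12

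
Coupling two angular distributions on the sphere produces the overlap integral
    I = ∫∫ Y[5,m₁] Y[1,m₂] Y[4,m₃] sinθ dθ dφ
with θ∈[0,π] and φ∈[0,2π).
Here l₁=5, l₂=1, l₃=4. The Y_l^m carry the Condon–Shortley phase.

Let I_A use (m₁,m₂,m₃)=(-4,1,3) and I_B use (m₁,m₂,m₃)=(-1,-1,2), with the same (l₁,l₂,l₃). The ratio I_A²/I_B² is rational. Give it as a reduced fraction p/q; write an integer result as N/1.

Same 5,1,4: normalisation and zero-m 3j drop out of the ratio.
A: Δ: 2! 8! 0! / 11! → 1/495; sum: t=2:+1/10080 = 1/10080; 3j²(5 1 4; -4 1 3) = Δ·Π!·Σ² = 4/55  (sign -1)
B: Δ: 2! 8! 0! / 11! → 1/495; sum: t=0:+1/2880 = 1/2880; 3j²(5 1 4; -1 -1 2) = Δ·Π!·Σ² = 2/165  (sign +1)
I_A²/I_B² = (4/55)/(2/165) = 6/1

6/1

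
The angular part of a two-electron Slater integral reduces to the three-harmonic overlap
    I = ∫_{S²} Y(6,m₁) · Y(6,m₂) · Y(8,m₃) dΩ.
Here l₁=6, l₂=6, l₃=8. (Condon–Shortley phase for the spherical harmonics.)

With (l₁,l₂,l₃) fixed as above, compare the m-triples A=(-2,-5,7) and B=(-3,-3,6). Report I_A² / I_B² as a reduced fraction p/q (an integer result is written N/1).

11/8

Same 6,6,8: normalisation and zero-m 3j drop out of the ratio.
A: Δ: 4! 8! 8! / 21! → 1/1309458150; sum: t=0:+1/4877107200 t=1:−1/1219276800 = -1/1625702400; 3j²(6 6 8; -2 -5 7) = Δ·Π!·Σ² = 33/2261  (sign +1)
B: Δ: 4! 8! 8! / 21! → 1/1309458150; sum: t=1:−1/348364800 t=2:+1/101606400 t=3:−1/348364800 = 1/243855360; 3j²(6 6 8; -3 -3 6) = Δ·Π!·Σ² = 24/2261  (sign +1)
I_A²/I_B² = (33/2261)/(24/2261) = 11/8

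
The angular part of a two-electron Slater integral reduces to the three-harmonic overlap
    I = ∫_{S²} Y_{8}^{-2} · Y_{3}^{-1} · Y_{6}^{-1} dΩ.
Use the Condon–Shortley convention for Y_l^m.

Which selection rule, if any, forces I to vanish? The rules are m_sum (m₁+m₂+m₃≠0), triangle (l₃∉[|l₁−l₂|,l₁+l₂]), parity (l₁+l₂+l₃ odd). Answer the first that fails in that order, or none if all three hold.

Σmᵢ = -4  ✗
l₃∈[|l₁−l₂|,l₁+l₂]=[5,11], have l₃=6
Σlᵢ = 17 ⇒ odd

m_sum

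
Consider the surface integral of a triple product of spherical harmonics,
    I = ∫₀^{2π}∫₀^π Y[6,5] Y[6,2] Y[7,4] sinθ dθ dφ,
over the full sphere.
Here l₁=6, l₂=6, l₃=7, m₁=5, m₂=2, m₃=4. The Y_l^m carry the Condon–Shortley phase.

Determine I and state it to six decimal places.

0.000000

5 + 2 + 4 = 11 ≠ 0: azimuthal integral kills it; I = 0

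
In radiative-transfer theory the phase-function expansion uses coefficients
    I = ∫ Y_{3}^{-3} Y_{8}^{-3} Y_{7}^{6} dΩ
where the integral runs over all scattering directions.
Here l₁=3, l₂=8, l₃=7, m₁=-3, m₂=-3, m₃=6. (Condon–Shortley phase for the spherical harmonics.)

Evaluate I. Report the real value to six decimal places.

0.043419

Rules hold: Σm=0, L=18 even, 5≤7≤11.
N = 7·17·15 = 1785
Δ = 4!·2!·12!/19! = 1/5290740
Racah Σ t=1..3: t=1:−1/7257600 t=2:+1/2073600 t=3:−1/7257600 = 1/4838400
⇒ 3j(3 8 7; 0 0 0)² = 252/20995, sgn -1
Racah Σ t=4..4: t=4:+1/1916006400 = 1/1916006400
⇒ 3j(3 8 7; -3 -3 6)² = 5/4522, sgn -1
4πI² = N·(3j₀)²·(3jₘ)² = 1890/79781
I = +1·√(0.0236899/4π) = 0.04341864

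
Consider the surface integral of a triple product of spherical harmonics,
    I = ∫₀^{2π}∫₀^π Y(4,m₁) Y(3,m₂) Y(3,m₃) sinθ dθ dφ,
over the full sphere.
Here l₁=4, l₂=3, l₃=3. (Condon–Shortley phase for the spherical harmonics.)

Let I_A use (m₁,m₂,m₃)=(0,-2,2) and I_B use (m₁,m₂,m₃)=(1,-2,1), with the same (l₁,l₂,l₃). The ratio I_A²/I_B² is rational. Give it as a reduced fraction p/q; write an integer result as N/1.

Same 4,3,3: normalisation and zero-m 3j drop out of the ratio.
A: Δ: 4! 4! 2! / 11! → 1/34650; sum: t=0:+1/576 t=1:−1/72 = -7/576; 3j²(4 3 3; 0 -2 2) = Δ·Π!·Σ² = 7/198  (sign +1)
B: Δ: 4! 4! 2! / 11! → 1/34650; sum: t=0:+1/144 t=1:−1/48 = -1/72; 3j²(4 3 3; 1 -2 1) = Δ·Π!·Σ² = 16/693  (sign -1)
I_A²/I_B² = (7/198)/(16/693) = 49/32

49/32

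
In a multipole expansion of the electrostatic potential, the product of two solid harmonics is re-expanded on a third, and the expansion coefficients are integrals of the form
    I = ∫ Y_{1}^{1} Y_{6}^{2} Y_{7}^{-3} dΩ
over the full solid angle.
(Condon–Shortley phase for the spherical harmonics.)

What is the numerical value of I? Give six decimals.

-0.234717

Checks pass: Σm=0; 14 even; l₃=7∈[5,7].
(2·1+1)(2·6+1)(2·7+1) = 585
Δ: 0! 2! 12! / 15! → 1/1365
sum: t=0:+1/518400 = 1/518400
3j²(1 6 7; 0 0 0) = Δ·Π!·Σ² = 7/195  (sign -1)
sum: t=0:+1/1935360 = 1/1935360
3j²(1 6 7; 1 2 -3) = Δ·Π!·Σ² = 3/91  (sign +1)
combine: 4πI² = 585·7/195·3/91 = 9/13
take √, sign -1: I = -0.23471705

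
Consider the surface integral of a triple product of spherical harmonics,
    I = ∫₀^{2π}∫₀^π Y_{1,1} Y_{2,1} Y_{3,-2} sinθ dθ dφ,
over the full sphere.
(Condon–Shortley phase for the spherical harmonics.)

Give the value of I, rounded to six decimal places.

0.261169

m-sum 0 ✓  L=6 even ✓  1≤3≤3 ✓
Π(2lᵢ+1) = 3×5×7 = 105
triangle coeff Δ(1,2,3) = 1/105
Σ_t [0,0]: t=0:+1/4 = 1/4
(3j)²=3/35 [(1 2 3; 0 0 0)], sign=-1
Σ_t [0,0]: t=0:+1/12 = 1/12
(3j)²=2/21 [(1 2 3; 1 1 -2)], sign=-1
⇒ 4πI² = 6/7
I = (+1)√(6/7/(4π)) = 0.26116903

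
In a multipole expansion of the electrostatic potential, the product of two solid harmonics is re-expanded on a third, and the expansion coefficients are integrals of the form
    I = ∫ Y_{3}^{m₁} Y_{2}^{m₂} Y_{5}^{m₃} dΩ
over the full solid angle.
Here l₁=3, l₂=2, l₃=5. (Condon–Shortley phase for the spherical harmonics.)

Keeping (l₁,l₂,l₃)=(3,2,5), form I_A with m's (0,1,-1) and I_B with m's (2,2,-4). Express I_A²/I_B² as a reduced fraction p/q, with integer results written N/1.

40/63

Same 3,2,5: normalisation and zero-m 3j drop out of the ratio.
A: Δ: 0! 6! 4! / 11! → 1/2310; sum: t=0:+1/216 = 1/216; 3j²(3 2 5; 0 1 -1) = Δ·Π!·Σ² = 8/231  (sign +1)
B: Δ: 0! 6! 4! / 11! → 1/2310; sum: t=0:+1/2880 = 1/2880; 3j²(3 2 5; 2 2 -4) = Δ·Π!·Σ² = 3/55  (sign -1)
I_A²/I_B² = (8/231)/(3/55) = 40/63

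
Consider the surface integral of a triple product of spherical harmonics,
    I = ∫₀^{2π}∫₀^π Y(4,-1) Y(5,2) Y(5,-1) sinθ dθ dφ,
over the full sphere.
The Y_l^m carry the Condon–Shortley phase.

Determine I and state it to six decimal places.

Rules hold: Σm=0, L=14 even, 1≤5≤9.
N = 9·11·11 = 1089
Δ = 4!·4!·6!/15! = 1/3153150
Racah Σ t=0..4: t=0:+1/69120 t=1:−1/1728 t=2:+1/576 t=3:−1/1728 t=4:+1/69120 = 7/11520
⇒ 3j(4 5 5; 0 0 0)² = 2/143, sgn -1
Racah Σ t=1..4: t=1:−1/103680 t=2:+1/2880 t=3:−1/1152 t=4:+1/5184 = -7/20736
⇒ 3j(4 5 5; -1 2 -1)² = 35/2574, sgn -1
4πI² = N·(3j₀)²·(3jₘ)² = 35/169
I = +1·√(0.207101/4π) = 0.12837656

0.128377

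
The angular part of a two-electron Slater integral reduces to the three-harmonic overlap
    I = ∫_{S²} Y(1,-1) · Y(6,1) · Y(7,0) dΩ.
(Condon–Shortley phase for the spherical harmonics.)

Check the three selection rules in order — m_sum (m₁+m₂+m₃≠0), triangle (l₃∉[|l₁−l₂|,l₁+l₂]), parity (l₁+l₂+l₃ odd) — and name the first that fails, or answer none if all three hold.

none

m₁+m₂+m₃ = -1 + 1 + 0 = 0  ✓
triangle: |1−6|=5 ≤ l₃=7 ≤ 1+6=7  ✓
parity: l₁+l₂+l₃ = 14 is even  ✓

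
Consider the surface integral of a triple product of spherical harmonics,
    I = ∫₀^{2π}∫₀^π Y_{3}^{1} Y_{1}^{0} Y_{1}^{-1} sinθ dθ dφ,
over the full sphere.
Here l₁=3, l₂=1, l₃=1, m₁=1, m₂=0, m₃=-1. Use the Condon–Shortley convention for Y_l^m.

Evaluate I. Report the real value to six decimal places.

0.000000

l₃=1 ∉ [2,4] — triangle fails ⇒ I = 0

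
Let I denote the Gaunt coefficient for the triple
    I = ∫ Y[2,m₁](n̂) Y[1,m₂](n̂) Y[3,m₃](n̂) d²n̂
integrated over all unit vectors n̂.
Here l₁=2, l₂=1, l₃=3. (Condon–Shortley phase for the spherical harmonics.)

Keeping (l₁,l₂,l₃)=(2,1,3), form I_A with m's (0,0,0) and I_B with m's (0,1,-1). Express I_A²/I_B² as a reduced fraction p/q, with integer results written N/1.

3/2

Same 2,1,3: normalisation and zero-m 3j drop out of the ratio.
A: Δ: 0! 4! 2! / 7! → 1/105; sum: t=0:+1/4 = 1/4; 3j²(2 1 3; 0 0 0) = Δ·Π!·Σ² = 3/35  (sign -1)
B: Δ: 0! 4! 2! / 7! → 1/105; sum: t=0:+1/8 = 1/8; 3j²(2 1 3; 0 1 -1) = Δ·Π!·Σ² = 2/35  (sign +1)
I_A²/I_B² = (3/35)/(2/35) = 3/2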